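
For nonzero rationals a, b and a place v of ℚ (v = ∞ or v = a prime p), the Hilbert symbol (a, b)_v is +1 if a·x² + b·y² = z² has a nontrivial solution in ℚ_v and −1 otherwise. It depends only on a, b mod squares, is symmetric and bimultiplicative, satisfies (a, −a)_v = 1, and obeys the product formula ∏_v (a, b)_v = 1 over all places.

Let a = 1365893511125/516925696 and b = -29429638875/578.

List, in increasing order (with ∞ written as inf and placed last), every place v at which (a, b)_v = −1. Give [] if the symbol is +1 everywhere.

Mod squares: a ≡ 5, b ≡ -390. Check v ∈ {∞, 2, 3, 5, 7, 11, 13, 17, 29, 43}.
v=13: a=13^2·(≡2), b=13^3·(≡12) mod 13; (2|13)=-1, (12|13)=+1; (−1)^{2·3·6}·(-1)^3·(+1)^2 = -1.
v=5: a=5^3·(≡4), b=5^3·(≡3) mod 5; (4|5)=+1, (3|5)=-1; (−1)^{3·3·2}·(+1)^3·(-1)^3 = -1.
v=2: v_2(a)=-8, v_2(b)=-1; units ≡ 5, 5 (mod 8); ε·ε+αω+βω = 0·0+-8·1+-1·1 ≡ 1  ⇒  (a,b)_2 = -1.
v=29: a=29^-2·(≡20), b=29^0·(≡9) mod 29; (20|29)=+1, (9|29)=+1; (−1)^{-2·0·14}·(+1)^0·(+1)^-2 = +1.
v=17: a=17^2·(≡10), b=17^-2·(≡9) mod 17; (10|17)=-1, (9|17)=+1; (−1)^{2·-2·8}·(-1)^-2·(+1)^2 = +1.
v=43: a=43^2·(≡28), b=43^0·(≡24) mod 43; (28|43)=-1, (24|43)=+1; (−1)^{2·0·21}·(-1)^0·(+1)^2 = +1.
v=∞: 5 > 0 and -390 < 0  ⇒  (a,b)_∞ = +1.
v=11: a=11^2·(≡4), b=11^0·(≡2) mod 11; (4|11)=+1, (2|11)=-1; (−1)^{2·0·5}·(+1)^0·(-1)^2 = +1.
v=3: a=3^0·(≡2), b=3^7·(≡2) mod 3; (2|3)=-1, (2|3)=-1; (−1)^{0·7·1}·(-1)^7·(-1)^0 = -1.
v=7: a=7^-4·(≡6), b=7^2·(≡1) mod 7; (6|7)=-1, (1|7)=+1; (−1)^{-4·2·3}·(-1)^2·(+1)^-4 = +1.
|Ram(5, -390)| = 4, even; anisotropic at {2, 3, 5, 13}.

[2, 3, 5, 13]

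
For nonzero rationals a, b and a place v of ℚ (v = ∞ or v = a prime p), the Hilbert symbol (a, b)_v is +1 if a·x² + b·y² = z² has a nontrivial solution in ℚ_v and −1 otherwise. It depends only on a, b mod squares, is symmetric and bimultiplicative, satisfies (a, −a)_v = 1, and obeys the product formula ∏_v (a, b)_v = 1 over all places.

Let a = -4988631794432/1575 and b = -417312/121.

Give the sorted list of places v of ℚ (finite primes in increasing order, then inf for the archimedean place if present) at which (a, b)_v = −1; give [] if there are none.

[11, inf]

(a, b) ≡ (-589589, -322) mod (ℚ^×)²; places V = {2, 3, 5, 7, 11, 13, 19, 23, 31, 37, ∞}.
(a,b)_5: α=-2, u≡1; β=0, v≡3 (mod 5); (1|5)=+1, (3|5)=-1; sign (−1)^0·+1^0·-1^-2 = +1.
(a,b)_13: α=3, u≡1; β=0, v≡10 (mod 13); (1|13)=+1, (10|13)=+1; sign (−1)^0·+1^0·+1^3 = +1.
(a,b)_31: α=1, u≡17; β=0, v≡7 (mod 31); (17|31)=-1, (7|31)=+1; sign (−1)^0·-1^0·+1^1 = +1.
(a,b)_2: α=8, β=5; u≡3, v≡7 (mod 8); ε(u)ε(v)=1·1, αω(v)=8·0, βω(u)=5·1; sum ≡ 0  ⇒  +1.
(a,b)_∞: sgn(-589589)=−, sgn(-322)=−, so -1.
(a,b)_37: α=2, u≡8; β=0, v≡27 (mod 37); (8|37)=-1, (27|37)=+1; sign (−1)^0·-1^0·+1^2 = +1.
(a,b)_3: α=-2, u≡1; β=4, v≡2 (mod 3); (1|3)=+1, (2|3)=-1; sign (−1)^0·+1^4·-1^-2 = +1.
(a,b)_11: α=1, u≡3; β=-2, v≡6 (mod 11); (3|11)=+1, (6|11)=-1; sign (−1)^0·+1^-2·-1^1 = -1.
(a,b)_23: α=0, u≡1; β=1, v≡12 (mod 23); (1|23)=+1, (12|23)=+1; sign (−1)^0·+1^1·+1^0 = +1.
(a,b)_19: α=1, u≡3; β=0, v≡6 (mod 19); (3|19)=-1, (6|19)=+1; sign (−1)^0·-1^0·+1^1 = +1.
(a,b)_7: α=-1, u≡1; β=1, v≡5 (mod 7); (1|7)=+1, (5|7)=-1; sign (−1)^1·+1^1·-1^-1 = +1.
(-589589, -322 / ℚ) ramifies at {11, ∞}: a division algebra.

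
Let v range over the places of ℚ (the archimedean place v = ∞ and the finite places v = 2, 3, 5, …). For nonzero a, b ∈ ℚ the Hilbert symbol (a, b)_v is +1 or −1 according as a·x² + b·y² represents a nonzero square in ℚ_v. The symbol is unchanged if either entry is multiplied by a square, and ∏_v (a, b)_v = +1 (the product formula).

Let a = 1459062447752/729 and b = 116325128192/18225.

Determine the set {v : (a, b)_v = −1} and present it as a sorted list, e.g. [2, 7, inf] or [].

(a, b) ≡ (2, 38) mod (ℚ^×)²; places V = {2, 3, 5, 7, 13, 19, ∞}.
(a,b)_7: α=2, u≡2; β=2, v≡6 (mod 7); (2|7)=+1, (6|7)=-1; sign (−1)^0·+1^2·-1^2 = +1.
(a,b)_∞: sgn(2)=+, sgn(38)=+, so +1.
(a,b)_5: α=0, u≡3; β=-2, v≡3 (mod 5); (3|5)=-1, (3|5)=-1; sign (−1)^0·-1^-2·-1^0 = +1.
(a,b)_13: α=4, u≡5; β=2, v≡12 (mod 13); (5|13)=-1, (12|13)=+1; sign (−1)^0·-1^2·+1^4 = +1.
(a,b)_19: α=4, u≡15; β=3, v≡3 (mod 19); (15|19)=-1, (3|19)=-1; sign (−1)^0·-1^3·-1^4 = -1.
(a,b)_3: α=-6, u≡2; β=-6, v≡2 (mod 3); (2|3)=-1, (2|3)=-1; sign (−1)^0·-1^-6·-1^-6 = +1.
(a,b)_2: α=3, β=11; u≡1, v≡3 (mod 8); ε(u)ε(v)=0·1, αω(v)=3·1, βω(u)=11·0; sum ≡ 1  ⇒  -1.
Ram(2, 38) = {2, 19}; no ℚ_2-point on the conic.

[2, 19]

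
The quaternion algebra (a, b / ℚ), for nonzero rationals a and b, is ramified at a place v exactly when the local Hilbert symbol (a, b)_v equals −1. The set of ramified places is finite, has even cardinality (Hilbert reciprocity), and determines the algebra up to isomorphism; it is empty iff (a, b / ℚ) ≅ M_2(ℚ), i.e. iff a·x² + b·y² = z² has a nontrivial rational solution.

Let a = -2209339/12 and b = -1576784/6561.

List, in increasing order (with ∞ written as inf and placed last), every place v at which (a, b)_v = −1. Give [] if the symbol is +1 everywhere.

[2, inf]

(a, b) ≡ (-57, -341) mod (ℚ^×)²; places V = {2, 3, 11, 17, 19, 31, ∞}.
(a,b)_31: α=2, u≡28; β=1, v≡5 (mod 31); (28|31)=+1, (5|31)=+1; sign (−1)^0·+1^1·+1^2 = +1.
(a,b)_17: α=0, u≡14; β=2, v≡16 (mod 17); (14|17)=-1, (16|17)=+1; sign (−1)^0·-1^2·+1^0 = +1.
(a,b)_11: α=2, u≡1; β=1, v≡6 (mod 11); (1|11)=+1, (6|11)=-1; sign (−1)^0·+1^1·-1^2 = +1.
(a,b)_2: α=-2, β=4; u≡7, v≡3 (mod 8); ε(u)ε(v)=1·1, αω(v)=-2·1, βω(u)=4·0; sum ≡ 1  ⇒  -1.
(a,b)_3: α=-1, u≡2; β=-8, v≡1 (mod 3); (2|3)=-1, (1|3)=+1; sign (−1)^0·-1^-8·+1^-1 = +1.
(a,b)_∞: sgn(-57)=−, sgn(-341)=−, so -1.
(a,b)_19: α=1, u≡11; β=0, v≡17 (mod 19); (11|19)=+1, (17|19)=+1; sign (−1)^0·+1^0·+1^1 = +1.
(-57, -341 / ℚ) ramifies at {2, ∞}: a division algebra.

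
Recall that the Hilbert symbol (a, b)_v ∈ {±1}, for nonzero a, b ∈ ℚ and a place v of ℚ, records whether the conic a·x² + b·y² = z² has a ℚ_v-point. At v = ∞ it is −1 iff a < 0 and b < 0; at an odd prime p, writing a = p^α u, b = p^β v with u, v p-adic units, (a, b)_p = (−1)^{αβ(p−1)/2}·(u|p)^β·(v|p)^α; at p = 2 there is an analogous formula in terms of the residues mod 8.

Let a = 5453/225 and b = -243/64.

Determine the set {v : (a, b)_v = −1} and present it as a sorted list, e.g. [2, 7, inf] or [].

[3, 41]

(a, b) ≡ (5453, -3) mod (ℚ^×)²; places V = {2, 3, 5, 7, 19, 41, ∞}.
(a,b)_41: α=1, u≡21; β=0, v≡34 (mod 41); (21|41)=+1, (34|41)=-1; sign (−1)^0·+1^0·-1^1 = -1.
(a,b)_5: α=-2, u≡2; β=0, v≡3 (mod 5); (2|5)=-1, (3|5)=-1; sign (−1)^0·-1^0·-1^-2 = +1.
(a,b)_2: α=0, β=-6; u≡5, v≡5 (mod 8); ε(u)ε(v)=0·0, αω(v)=0·1, βω(u)=-6·1; sum ≡ 0  ⇒  +1.
(a,b)_∞: sgn(5453)=+, sgn(-3)=−, so +1.
(a,b)_19: α=1, u≡12; β=0, v≡6 (mod 19); (12|19)=-1, (6|19)=+1; sign (−1)^0·-1^0·+1^1 = +1.
(a,b)_7: α=1, u≡2; β=0, v≡2 (mod 7); (2|7)=+1, (2|7)=+1; sign (−1)^0·+1^0·+1^1 = +1.
(a,b)_3: α=-2, u≡2; β=5, v≡2 (mod 3); (2|3)=-1, (2|3)=-1; sign (−1)^0·-1^5·-1^-2 = -1.
|Ram(5453, -3)| = 2, even; anisotropic at {3, 41}.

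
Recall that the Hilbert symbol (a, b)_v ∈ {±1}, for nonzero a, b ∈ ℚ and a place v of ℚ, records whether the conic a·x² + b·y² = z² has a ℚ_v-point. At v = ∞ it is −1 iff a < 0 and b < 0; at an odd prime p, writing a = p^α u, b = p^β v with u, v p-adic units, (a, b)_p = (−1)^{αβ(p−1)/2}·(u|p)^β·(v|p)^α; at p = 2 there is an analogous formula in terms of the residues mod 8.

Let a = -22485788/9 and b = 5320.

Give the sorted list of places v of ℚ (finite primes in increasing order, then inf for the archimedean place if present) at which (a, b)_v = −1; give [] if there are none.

(a, b) ≡ (-33263, 1330) mod (ℚ^×)²; places V = {2, 3, 5, 7, 13, 19, 29, 31, 37, ∞}.
(a,b)_2: α=2, β=3; u≡1, v≡1 (mod 8); ε(u)ε(v)=0·0, αω(v)=2·0, βω(u)=3·0; sum ≡ 0  ⇒  +1.
(a,b)_7: α=0, u≡2; β=1, v≡4 (mod 7); (2|7)=+1, (4|7)=+1; sign (−1)^0·+1^1·+1^0 = +1.
(a,b)_5: α=0, u≡3; β=1, v≡4 (mod 5); (3|5)=-1, (4|5)=+1; sign (−1)^0·-1^1·+1^0 = -1.
(a,b)_37: α=1, u≡33; β=0, v≡29 (mod 37); (33|37)=+1, (29|37)=-1; sign (−1)^0·+1^0·-1^1 = -1.
(a,b)_19: α=0, u≡1; β=1, v≡14 (mod 19); (1|19)=+1, (14|19)=-1; sign (−1)^0·+1^1·-1^0 = +1.
(a,b)_13: α=2, u≡9; β=0, v≡3 (mod 13); (9|13)=+1, (3|13)=+1; sign (−1)^0·+1^0·+1^2 = +1.
(a,b)_∞: sgn(-33263)=−, sgn(1330)=+, so +1.
(a,b)_31: α=1, u≡23; β=0, v≡19 (mod 31); (23|31)=-1, (19|31)=+1; sign (−1)^0·-1^0·+1^1 = +1.
(a,b)_29: α=1, u≡13; β=0, v≡13 (mod 29); (13|29)=+1, (13|29)=+1; sign (−1)^0·+1^0·+1^1 = +1.
(a,b)_3: α=-2, u≡1; β=0, v≡1 (mod 3); (1|3)=+1, (1|3)=+1; sign (−1)^0·+1^0·+1^-2 = +1.
Ram(-33263, 1330) = {5, 37}; no ℚ_5-point on the conic.

[5, 37]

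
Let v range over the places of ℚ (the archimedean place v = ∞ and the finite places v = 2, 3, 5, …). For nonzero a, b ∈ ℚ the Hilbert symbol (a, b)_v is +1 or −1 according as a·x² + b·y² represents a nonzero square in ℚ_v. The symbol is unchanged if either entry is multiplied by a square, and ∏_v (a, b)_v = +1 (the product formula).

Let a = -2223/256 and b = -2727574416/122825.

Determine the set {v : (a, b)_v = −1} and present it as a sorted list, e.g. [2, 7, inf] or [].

Mod squares: a ≡ -247, b ≡ -2737. Check v ∈ {∞, 2, 3, 5, 7, 13, 17, 19, 23}.
v=17: a=17^0·(≡4), b=17^-3·(≡13) mod 17; (4|17)=+1, (13|17)=+1; (−1)^{0·-3·8}·(+1)^-3·(+1)^0 = +1.
v=3: a=3^2·(≡2), b=3^2·(≡2) mod 3; (2|3)=-1, (2|3)=-1; (−1)^{2·2·1}·(-1)^2·(-1)^2 = +1.
v=2: v_2(a)=-8, v_2(b)=4; units ≡ 1, 7 (mod 8); ε·ε+αω+βω = 0·1+-8·0+4·0 ≡ 0  ⇒  (a,b)_2 = +1.
v=∞: -247 < 0 and -2737 < 0  ⇒  (a,b)_∞ = -1.
v=7: a=7^0·(≡6), b=7^7·(≡2) mod 7; (6|7)=-1, (2|7)=+1; (−1)^{0·7·3}·(-1)^7·(+1)^0 = -1.
v=5: a=5^0·(≡2), b=5^-2·(≡3) mod 5; (2|5)=-1, (3|5)=-1; (−1)^{0·-2·2}·(-1)^-2·(-1)^0 = +1.
v=19: a=19^1·(≡6), b=19^0·(≡8) mod 19; (6|19)=+1, (8|19)=-1; (−1)^{1·0·9}·(+1)^0·(-1)^1 = -1.
v=13: a=13^1·(≡7), b=13^0·(≡5) mod 13; (7|13)=-1, (5|13)=-1; (−1)^{1·0·6}·(-1)^0·(-1)^1 = -1.
v=23: a=23^0·(≡18), b=23^1·(≡17) mod 23; (18|23)=+1, (17|23)=-1; (−1)^{0·1·11}·(+1)^1·(-1)^0 = +1.
(-247, -2737 / ℚ) ramifies at {7, 13, 19, ∞}: a division algebra.

[7, 13, 19, inf]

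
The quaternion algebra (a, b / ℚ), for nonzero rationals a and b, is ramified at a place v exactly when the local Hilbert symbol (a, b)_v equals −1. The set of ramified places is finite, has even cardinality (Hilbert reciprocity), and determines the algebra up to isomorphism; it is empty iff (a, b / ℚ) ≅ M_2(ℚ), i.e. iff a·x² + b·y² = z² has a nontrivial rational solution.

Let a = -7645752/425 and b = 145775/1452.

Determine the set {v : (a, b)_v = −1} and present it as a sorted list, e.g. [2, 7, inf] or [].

[2, 19]

(a, b) ≡ (-44574, 357) mod (ℚ^×)²; places V = {2, 3, 5, 7, 11, 17, 19, 23, ∞}.
(a,b)_3: α=7, u≡1; β=-1, v≡2 (mod 3); (1|3)=+1, (2|3)=-1; sign (−1)^1·+1^-1·-1^7 = +1.
(a,b)_2: α=3, β=-2; u≡1, v≡5 (mod 8); ε(u)ε(v)=0·0, αω(v)=3·1, βω(u)=-2·0; sum ≡ 1  ⇒  -1.
(a,b)_∞: sgn(-44574)=−, sgn(357)=+, so +1.
(a,b)_11: α=0, u≡1; β=-2, v≡3 (mod 11); (1|11)=+1, (3|11)=+1; sign (−1)^0·+1^-2·+1^0 = +1.
(a,b)_19: α=1, u≡18; β=0, v≡8 (mod 19); (18|19)=-1, (8|19)=-1; sign (−1)^0·-1^0·-1^1 = -1.
(a,b)_7: α=0, u≡1; β=3, v≡4 (mod 7); (1|7)=+1, (4|7)=+1; sign (−1)^0·+1^3·+1^0 = +1.
(a,b)_5: α=-2, u≡4; β=2, v≡3 (mod 5); (4|5)=+1, (3|5)=-1; sign (−1)^0·+1^2·-1^-2 = +1.
(a,b)_17: α=-1, u≡4; β=1, v≡1 (mod 17); (4|17)=+1, (1|17)=+1; sign (−1)^0·+1^1·+1^-1 = +1.
(a,b)_23: α=1, u≡10; β=0, v≡8 (mod 23); (10|23)=-1, (8|23)=+1; sign (−1)^0·-1^0·+1^1 = +1.
Ram(-44574, 357) = {2, 19}; no ℚ_2-point on the conic.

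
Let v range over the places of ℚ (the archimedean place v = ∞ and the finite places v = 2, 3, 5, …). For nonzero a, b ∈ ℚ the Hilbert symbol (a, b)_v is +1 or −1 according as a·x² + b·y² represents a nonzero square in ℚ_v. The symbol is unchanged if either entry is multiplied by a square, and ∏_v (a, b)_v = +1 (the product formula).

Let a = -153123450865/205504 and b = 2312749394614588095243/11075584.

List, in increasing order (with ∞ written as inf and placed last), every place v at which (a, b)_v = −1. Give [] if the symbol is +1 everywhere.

Mod squares: a ≡ -7315, b ≡ 3. Check v ∈ {∞, 2, 3, 5, 7, 11, 13, 19, 37, 41}.
v=37: a=37^2·(≡26), b=37^2·(≡7) mod 37; (26|37)=+1, (7|37)=+1; (−1)^{2·2·18}·(+1)^2·(+1)^2 = +1.
v=∞: -7315 < 0 and 3 > 0  ⇒  (a,b)_∞ = +1.
v=3: a=3^0·(≡2), b=3^5·(≡1) mod 3; (2|3)=-1, (1|3)=+1; (−1)^{0·5·1}·(-1)^5·(+1)^0 = -1.
v=41: a=41^0·(≡11), b=41^2·(≡30) mod 41; (11|41)=-1, (30|41)=-1; (−1)^{0·2·20}·(-1)^2·(-1)^0 = +1.
v=5: a=5^1·(≡3), b=5^0·(≡2) mod 5; (3|5)=-1, (2|5)=-1; (−1)^{1·0·2}·(-1)^0·(-1)^1 = -1.
v=11: a=11^3·(≡7), b=11^4·(≡4) mod 11; (7|11)=-1, (4|11)=+1; (−1)^{3·4·5}·(-1)^4·(+1)^3 = +1.
v=7: a=7^5·(≡3), b=7^10·(≡5) mod 7; (3|7)=-1, (5|7)=-1; (−1)^{5·10·3}·(-1)^10·(-1)^5 = -1.
v=19: a=19^-1·(≡8), b=19^0·(≡15) mod 19; (8|19)=-1, (15|19)=-1; (−1)^{-1·0·9}·(-1)^0·(-1)^-1 = -1.
v=2: v_2(a)=-6, v_2(b)=-16; units ≡ 5, 3 (mod 8); ε·ε+αω+βω = 0·1+-6·1+-16·1 ≡ 0  ⇒  (a,b)_2 = +1.
v=13: a=13^-2·(≡10), b=13^-2·(≡4) mod 13; (10|13)=+1, (4|13)=+1; (−1)^{-2·-2·6}·(+1)^-2·(+1)^-2 = +1.
Ram(-7315, 3) = {3, 5, 7, 19}; no ℚ_3-point on the conic.

[3, 5, 7, 19]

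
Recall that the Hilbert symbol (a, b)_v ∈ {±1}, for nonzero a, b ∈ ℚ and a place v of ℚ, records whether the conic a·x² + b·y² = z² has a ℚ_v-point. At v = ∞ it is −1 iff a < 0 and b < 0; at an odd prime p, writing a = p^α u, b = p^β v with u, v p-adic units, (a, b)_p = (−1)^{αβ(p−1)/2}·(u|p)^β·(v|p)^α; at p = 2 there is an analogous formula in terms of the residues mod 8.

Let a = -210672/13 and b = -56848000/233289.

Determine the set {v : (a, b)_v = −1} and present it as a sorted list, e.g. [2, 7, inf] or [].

[2, 11, 19, inf]

Mod squares: a ≡ -19019, b ≡ -35530. Check v ∈ {∞, 2, 3, 5, 7, 11, 13, 17, 19, 23}.
v=∞: -19019 < 0 and -35530 < 0  ⇒  (a,b)_∞ = -1.
v=23: a=23^0·(≡13), b=23^-2·(≡22) mod 23; (13|23)=+1, (22|23)=-1; (−1)^{0·-2·11}·(+1)^-2·(-1)^0 = +1.
v=19: a=19^1·(≡5), b=19^1·(≡9) mod 19; (5|19)=+1, (9|19)=+1; (−1)^{1·1·9}·(+1)^1·(+1)^1 = -1.
v=11: a=11^1·(≡5), b=11^1·(≡9) mod 11; (5|11)=+1, (9|11)=+1; (−1)^{1·1·5}·(+1)^1·(+1)^1 = -1.
v=5: a=5^0·(≡1), b=5^3·(≡4) mod 5; (1|5)=+1, (4|5)=+1; (−1)^{0·3·2}·(+1)^3·(+1)^0 = +1.
v=3: a=3^2·(≡1), b=3^-2·(≡2) mod 3; (1|3)=+1, (2|3)=-1; (−1)^{2·-2·1}·(+1)^-2·(-1)^2 = +1.
v=13: a=13^-1·(≡6), b=13^0·(≡3) mod 13; (6|13)=-1, (3|13)=+1; (−1)^{-1·0·6}·(-1)^0·(+1)^-1 = +1.
v=2: v_2(a)=4, v_2(b)=7; units ≡ 5, 3 (mod 8); ε·ε+αω+βω = 0·1+4·1+7·1 ≡ 1  ⇒  (a,b)_2 = -1.
v=7: a=7^1·(≡3), b=7^-2·(≡1) mod 7; (3|7)=-1, (1|7)=+1; (−1)^{1·-2·3}·(-1)^-2·(+1)^1 = +1.
v=17: a=17^0·(≡2), b=17^1·(≡16) mod 17; (2|17)=+1, (16|17)=+1; (−1)^{0·1·8}·(+1)^1·(+1)^0 = +1.
Ram(-19019, -35530) = {2, 11, 19, ∞}; no ℚ_2-point on the conic.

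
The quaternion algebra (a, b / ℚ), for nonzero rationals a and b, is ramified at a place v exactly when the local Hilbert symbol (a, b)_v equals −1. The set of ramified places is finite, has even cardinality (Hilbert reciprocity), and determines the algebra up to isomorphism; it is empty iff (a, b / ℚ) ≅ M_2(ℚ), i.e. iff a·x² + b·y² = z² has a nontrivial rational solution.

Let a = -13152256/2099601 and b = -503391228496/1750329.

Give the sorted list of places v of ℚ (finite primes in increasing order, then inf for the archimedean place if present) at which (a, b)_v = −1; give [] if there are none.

(a, b) ≡ (-19, -164749) mod (ℚ^×)²; places V = {2, 3, 7, 13, 19, 23, 29, ∞}.
(a,b)_13: α=2, u≡2; β=1, v≡8 (mod 13); (2|13)=-1, (8|13)=-1; sign (−1)^0·-1^1·-1^2 = -1.
(a,b)_3: α=-4, u≡2; β=-6, v≡2 (mod 3); (2|3)=-1, (2|3)=-1; sign (−1)^0·-1^-6·-1^-4 = +1.
(a,b)_23: α=-2, u≡12; β=3, v≡18 (mod 23); (12|23)=+1, (18|23)=+1; sign (−1)^0·+1^3·+1^-2 = +1.
(a,b)_∞: sgn(-19)=−, sgn(-164749)=−, so -1.
(a,b)_7: α=-2, u≡1; β=-4, v≡5 (mod 7); (1|7)=+1, (5|7)=-1; sign (−1)^0·+1^-4·-1^-2 = +1.
(a,b)_29: α=0, u≡27; β=1, v≡21 (mod 29); (27|29)=-1, (21|29)=-1; sign (−1)^0·-1^1·-1^0 = -1.
(a,b)_2: α=12, β=4; u≡5, v≡3 (mod 8); ε(u)ε(v)=0·1, αω(v)=12·1, βω(u)=4·1; sum ≡ 0  ⇒  +1.
(a,b)_19: α=1, u≡10; β=3, v≡15 (mod 19); (10|19)=-1, (15|19)=-1; sign (−1)^1·-1^3·-1^1 = -1.
|Ram(-19, -164749)| = 4, even; anisotropic at {13, 19, 29, ∞}.

[13, 19, 29, inf]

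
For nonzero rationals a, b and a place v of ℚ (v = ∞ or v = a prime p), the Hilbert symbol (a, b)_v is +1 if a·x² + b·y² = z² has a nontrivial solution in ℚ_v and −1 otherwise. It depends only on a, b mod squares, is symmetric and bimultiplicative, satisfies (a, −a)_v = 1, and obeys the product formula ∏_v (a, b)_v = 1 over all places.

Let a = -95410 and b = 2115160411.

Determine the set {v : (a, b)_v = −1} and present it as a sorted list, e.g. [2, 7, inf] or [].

Mod squares: a ≡ -95410, b ≡ 43166539. Check v ∈ {∞, 2, 5, 7, 13, 29, 31, 43, 47, 53}.
v=2: v_2(a)=1, v_2(b)=0; units ≡ 7, 3 (mod 8); ε·ε+αω+βω = 1·1+1·1+0·0 ≡ 0  ⇒  (a,b)_2 = +1.
v=5: a=5^1·(≡3), b=5^0·(≡1) mod 5; (3|5)=-1, (1|5)=+1; (−1)^{1·0·2}·(-1)^0·(+1)^1 = +1.
v=31: a=31^0·(≡8), b=31^1·(≡12) mod 31; (8|31)=+1, (12|31)=-1; (−1)^{0·1·15}·(+1)^1·(-1)^0 = +1.
v=53: a=53^0·(≡43), b=53^1·(≡5) mod 53; (43|53)=+1, (5|53)=-1; (−1)^{0·1·26}·(+1)^1·(-1)^0 = +1.
v=47: a=47^1·(≡38), b=47^1·(≡20) mod 47; (38|47)=-1, (20|47)=-1; (−1)^{1·1·23}·(-1)^1·(-1)^1 = -1.
v=7: a=7^1·(≡6), b=7^2·(≡3) mod 7; (6|7)=-1, (3|7)=-1; (−1)^{1·2·3}·(-1)^2·(-1)^1 = -1.
v=∞: -95410 < 0 and 43166539 > 0  ⇒  (a,b)_∞ = +1.
v=29: a=29^1·(≡16), b=29^0·(≡26) mod 29; (16|29)=+1, (26|29)=-1; (−1)^{1·0·14}·(+1)^0·(-1)^1 = -1.
v=13: a=13^0·(≡10), b=13^1·(≡1) mod 13; (10|13)=+1, (1|13)=+1; (−1)^{0·1·6}·(+1)^1·(+1)^0 = +1.
v=43: a=43^0·(≡7), b=43^1·(≡13) mod 43; (7|43)=-1, (13|43)=+1; (−1)^{0·1·21}·(-1)^1·(+1)^0 = -1.
|Ram(-95410, 43166539)| = 4, even; anisotropic at {7, 29, 43, 47}.

[7, 29, 43, 47]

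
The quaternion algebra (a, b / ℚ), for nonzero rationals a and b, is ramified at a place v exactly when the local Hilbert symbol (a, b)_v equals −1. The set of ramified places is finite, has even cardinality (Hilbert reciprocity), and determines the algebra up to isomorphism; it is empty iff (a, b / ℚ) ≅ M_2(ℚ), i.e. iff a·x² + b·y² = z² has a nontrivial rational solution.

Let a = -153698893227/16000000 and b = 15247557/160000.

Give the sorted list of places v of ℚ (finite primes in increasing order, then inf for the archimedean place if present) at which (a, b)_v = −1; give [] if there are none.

[]

Mod squares: a ≡ -3, b ≡ 13. Check v ∈ {∞, 2, 3, 5, 11, 13, 19}.
v=3: a=3^3·(≡2), b=3^2·(≡1) mod 3; (2|3)=-1, (1|3)=+1; (−1)^{3·2·1}·(-1)^2·(+1)^3 = +1.
v=11: a=11^2·(≡8), b=11^0·(≡10) mod 11; (8|11)=-1, (10|11)=-1; (−1)^{2·0·5}·(-1)^0·(-1)^2 = +1.
v=2: v_2(a)=-10, v_2(b)=-8; units ≡ 5, 5 (mod 8); ε·ε+αω+βω = 0·0+-10·1+-8·1 ≡ 0  ⇒  (a,b)_2 = +1.
v=13: a=13^0·(≡10), b=13^1·(≡9) mod 13; (10|13)=+1, (9|13)=+1; (−1)^{0·1·6}·(+1)^1·(+1)^0 = +1.
v=∞: -3 < 0 and 13 > 0  ⇒  (a,b)_∞ = +1.
v=19: a=19^6·(≡4), b=19^4·(≡3) mod 19; (4|19)=+1, (3|19)=-1; (−1)^{6·4·9}·(+1)^4·(-1)^6 = +1.
v=5: a=5^-6·(≡2), b=5^-4·(≡2) mod 5; (2|5)=-1, (2|5)=-1; (−1)^{-6·-4·2}·(-1)^-4·(-1)^-6 = +1.
Every local symbol is +1, so the conic -3·x² + 13·y² = z² has ℚ_v-points for all v and hence a ℚ-point; (a, b / ℚ) ≅ M_2(ℚ).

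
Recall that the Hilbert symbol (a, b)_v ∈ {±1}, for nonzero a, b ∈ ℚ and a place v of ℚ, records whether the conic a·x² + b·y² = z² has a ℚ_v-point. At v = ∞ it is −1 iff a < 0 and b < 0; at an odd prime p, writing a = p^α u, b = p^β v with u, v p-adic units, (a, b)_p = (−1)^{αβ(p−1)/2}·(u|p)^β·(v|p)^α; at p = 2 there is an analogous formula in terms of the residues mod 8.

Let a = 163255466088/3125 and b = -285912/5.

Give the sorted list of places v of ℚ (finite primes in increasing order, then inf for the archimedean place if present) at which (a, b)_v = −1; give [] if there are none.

[11, 13]

(a, b) ≡ (4290, -110) mod (ℚ^×)²; places V = {2, 3, 5, 11, 13, 19, ∞}.
(a,b)_2: α=3, β=3; u≡1, v≡1 (mod 8); ε(u)ε(v)=0·0, αω(v)=3·0, βω(u)=3·0; sum ≡ 0  ⇒  +1.
(a,b)_13: α=1, u≡8; β=0, v≡2 (mod 13); (8|13)=-1, (2|13)=-1; sign (−1)^0·-1^0·-1^1 = -1.
(a,b)_11: α=5, u≡5; β=1, v≡9 (mod 11); (5|11)=+1, (9|11)=+1; sign (−1)^1·+1^1·+1^5 = -1.
(a,b)_19: α=2, u≡18; β=2, v≡5 (mod 19); (18|19)=-1, (5|19)=+1; sign (−1)^0·-1^2·+1^2 = +1.
(a,b)_3: α=3, u≡2; β=2, v≡1 (mod 3); (2|3)=-1, (1|3)=+1; sign (−1)^0·-1^2·+1^3 = +1.
(a,b)_5: α=-5, u≡3; β=-1, v≡3 (mod 5); (3|5)=-1, (3|5)=-1; sign (−1)^0·-1^-1·-1^-5 = +1.
(a,b)_∞: sgn(4290)=+, sgn(-110)=−, so +1.
|Ram(4290, -110)| = 2, even; anisotropic at {11, 13}.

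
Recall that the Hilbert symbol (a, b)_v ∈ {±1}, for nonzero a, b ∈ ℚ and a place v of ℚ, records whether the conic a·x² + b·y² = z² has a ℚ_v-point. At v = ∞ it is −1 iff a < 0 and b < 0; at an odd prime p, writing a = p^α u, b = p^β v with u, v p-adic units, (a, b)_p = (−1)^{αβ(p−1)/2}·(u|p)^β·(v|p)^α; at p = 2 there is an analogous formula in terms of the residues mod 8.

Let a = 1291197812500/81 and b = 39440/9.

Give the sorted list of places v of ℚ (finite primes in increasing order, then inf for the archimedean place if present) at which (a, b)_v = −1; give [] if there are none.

(a, b) ≡ (85, 2465) mod (ℚ^×)²; places V = {2, 3, 5, 17, 29, ∞}.
(a,b)_29: α=2, u≡8; β=1, v≡19 (mod 29); (8|29)=-1, (19|29)=-1; sign (−1)^0·-1^1·-1^2 = -1.
(a,b)_3: α=-4, u≡1; β=-2, v≡2 (mod 3); (1|3)=+1, (2|3)=-1; sign (−1)^0·+1^-2·-1^-4 = +1.
(a,b)_5: α=7, u≡2; β=1, v≡2 (mod 5); (2|5)=-1, (2|5)=-1; sign (−1)^0·-1^1·-1^7 = +1.
(a,b)_∞: sgn(85)=+, sgn(2465)=+, so +1.
(a,b)_2: α=2, β=4; u≡5, v≡1 (mod 8); ε(u)ε(v)=0·0, αω(v)=2·0, βω(u)=4·1; sum ≡ 0  ⇒  +1.
(a,b)_17: α=3, u≡5; β=1, v≡16 (mod 17); (5|17)=-1, (16|17)=+1; sign (−1)^0·-1^1·+1^3 = -1.
(85, 2465 / ℚ) ramifies at {17, 29}: a division algebra.

[17, 29]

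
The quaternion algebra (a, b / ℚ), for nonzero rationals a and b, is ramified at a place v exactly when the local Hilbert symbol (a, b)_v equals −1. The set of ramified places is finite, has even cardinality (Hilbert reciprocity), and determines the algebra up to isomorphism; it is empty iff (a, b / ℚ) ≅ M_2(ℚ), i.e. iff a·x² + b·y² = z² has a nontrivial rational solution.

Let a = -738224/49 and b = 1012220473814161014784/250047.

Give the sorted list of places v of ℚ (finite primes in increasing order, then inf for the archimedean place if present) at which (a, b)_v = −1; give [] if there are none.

[7, 37]

Mod squares: a ≡ -46139, b ≡ 148393. Check v ∈ {∞, 2, 3, 7, 17, 29, 37, 43}.
v=43: a=43^1·(≡34), b=43^3·(≡21) mod 43; (34|43)=-1, (21|43)=+1; (−1)^{1·3·21}·(-1)^3·(+1)^1 = +1.
v=7: a=7^-2·(≡3), b=7^-3·(≡3) mod 7; (3|7)=-1, (3|7)=-1; (−1)^{-2·-3·3}·(-1)^-3·(-1)^-2 = -1.
v=3: a=3^0·(≡1), b=3^-6·(≡1) mod 3; (1|3)=+1, (1|3)=+1; (−1)^{0·-6·1}·(+1)^-6·(+1)^0 = +1.
v=17: a=17^0·(≡8), b=17^1·(≡2) mod 17; (8|17)=+1, (2|17)=+1; (−1)^{0·1·8}·(+1)^1·(+1)^0 = +1.
v=29: a=29^1·(≡9), b=29^3·(≡23) mod 29; (9|29)=+1, (23|29)=+1; (−1)^{1·3·14}·(+1)^3·(+1)^1 = +1.
v=2: v_2(a)=4, v_2(b)=14; units ≡ 5, 1 (mod 8); ε·ε+αω+βω = 0·0+4·0+14·1 ≡ 0  ⇒  (a,b)_2 = +1.
v=37: a=37^1·(≡27), b=37^4·(≡29) mod 37; (27|37)=+1, (29|37)=-1; (−1)^{1·4·18}·(+1)^4·(-1)^1 = -1.
v=∞: -46139 < 0 and 148393 > 0  ⇒  (a,b)_∞ = +1.
Ram(-46139, 148393) = {7, 37}; no ℚ_7-point on the conic.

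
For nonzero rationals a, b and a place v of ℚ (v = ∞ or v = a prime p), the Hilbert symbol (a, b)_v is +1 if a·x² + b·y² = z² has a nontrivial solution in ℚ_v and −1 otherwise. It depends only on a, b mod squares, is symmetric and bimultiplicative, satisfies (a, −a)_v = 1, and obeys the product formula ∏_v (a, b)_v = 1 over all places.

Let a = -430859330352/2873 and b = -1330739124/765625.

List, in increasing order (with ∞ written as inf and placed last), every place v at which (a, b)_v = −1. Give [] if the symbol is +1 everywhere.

[3, inf]

Mod squares: a ≡ -51, b ≡ -16269. Check v ∈ {∞, 2, 3, 5, 7, 11, 13, 17, 29}.
v=3: a=3^7·(≡1), b=3^1·(≡1) mod 3; (1|3)=+1, (1|3)=+1; (−1)^{7·1·1}·(+1)^1·(+1)^7 = -1.
v=7: a=7^0·(≡6), b=7^-2·(≡6) mod 7; (6|7)=-1, (6|7)=-1; (−1)^{0·-2·3}·(-1)^-2·(-1)^0 = +1.
v=11: a=11^4·(≡3), b=11^3·(≡10) mod 11; (3|11)=+1, (10|11)=-1; (−1)^{4·3·5}·(+1)^3·(-1)^4 = +1.
v=∞: -51 < 0 and -16269 < 0  ⇒  (a,b)_∞ = -1.
v=17: a=17^-1·(≡5), b=17^1·(≡7) mod 17; (5|17)=-1, (7|17)=-1; (−1)^{-1·1·8}·(-1)^1·(-1)^-1 = +1.
v=29: a=29^2·(≡7), b=29^1·(≡11) mod 29; (7|29)=+1, (11|29)=-1; (−1)^{2·1·14}·(+1)^1·(-1)^2 = +1.
v=13: a=13^-2·(≡1), b=13^2·(≡7) mod 13; (1|13)=+1, (7|13)=-1; (−1)^{-2·2·6}·(+1)^2·(-1)^-2 = +1.
v=2: v_2(a)=4, v_2(b)=2; units ≡ 5, 3 (mod 8); ε·ε+αω+βω = 0·1+4·1+2·1 ≡ 0  ⇒  (a,b)_2 = +1.
v=5: a=5^0·(≡1), b=5^-6·(≡4) mod 5; (1|5)=+1, (4|5)=+1; (−1)^{0·-6·2}·(+1)^-6·(+1)^0 = +1.
|Ram(-51, -16269)| = 2, even; anisotropic at {3, ∞}.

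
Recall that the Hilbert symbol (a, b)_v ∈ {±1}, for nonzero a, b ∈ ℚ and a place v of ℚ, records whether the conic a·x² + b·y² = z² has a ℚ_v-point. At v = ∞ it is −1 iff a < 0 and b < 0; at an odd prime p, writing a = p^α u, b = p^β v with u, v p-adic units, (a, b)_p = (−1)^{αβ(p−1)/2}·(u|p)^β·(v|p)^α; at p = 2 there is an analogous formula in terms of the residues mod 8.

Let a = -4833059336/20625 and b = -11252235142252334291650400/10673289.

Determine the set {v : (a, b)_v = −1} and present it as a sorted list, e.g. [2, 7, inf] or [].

Mod squares: a ≡ -46002, b ≡ -26486. Check v ∈ {∞, 2, 3, 5, 7, 11, 17, 19, 29, 41}.
v=41: a=41^1·(≡7), b=41^3·(≡18) mod 41; (7|41)=-1, (18|41)=+1; (−1)^{1·3·20}·(-1)^3·(+1)^1 = -1.
v=17: a=17^1·(≡14), b=17^1·(≡6) mod 17; (14|17)=-1, (6|17)=-1; (−1)^{1·1·8}·(-1)^1·(-1)^1 = +1.
v=29: a=29^0·(≡17), b=29^2·(≡16) mod 29; (17|29)=-1, (16|29)=+1; (−1)^{0·2·14}·(-1)^2·(+1)^0 = +1.
v=∞: -46002 < 0 and -26486 < 0  ⇒  (a,b)_∞ = -1.
v=2: v_2(a)=3, v_2(b)=5; units ≡ 7, 5 (mod 8); ε·ε+αω+βω = 1·0+3·1+5·0 ≡ 1  ⇒  (a,b)_2 = -1.
v=19: a=19^2·(≡7), b=19^5·(≡12) mod 19; (7|19)=+1, (12|19)=-1; (−1)^{2·5·9}·(+1)^5·(-1)^2 = +1.
v=11: a=11^-1·(≡1), b=11^-4·(≡8) mod 11; (1|11)=+1, (8|11)=-1; (−1)^{-1·-4·5}·(+1)^-4·(-1)^-1 = -1.
v=5: a=5^-4·(≡3), b=5^2·(≡1) mod 5; (3|5)=-1, (1|5)=+1; (−1)^{-4·2·2}·(-1)^2·(+1)^-4 = +1.
v=3: a=3^-1·(≡2), b=3^-6·(≡1) mod 3; (2|3)=-1, (1|3)=+1; (−1)^{-1·-6·1}·(-1)^-6·(+1)^-1 = +1.
v=7: a=7^4·(≡4), b=7^8·(≡1) mod 7; (4|7)=+1, (1|7)=+1; (−1)^{4·8·3}·(+1)^8·(+1)^4 = +1.
(-46002, -26486 / ℚ) ramifies at {2, 11, 41, ∞}: a division algebra.

[2, 11, 41, inf]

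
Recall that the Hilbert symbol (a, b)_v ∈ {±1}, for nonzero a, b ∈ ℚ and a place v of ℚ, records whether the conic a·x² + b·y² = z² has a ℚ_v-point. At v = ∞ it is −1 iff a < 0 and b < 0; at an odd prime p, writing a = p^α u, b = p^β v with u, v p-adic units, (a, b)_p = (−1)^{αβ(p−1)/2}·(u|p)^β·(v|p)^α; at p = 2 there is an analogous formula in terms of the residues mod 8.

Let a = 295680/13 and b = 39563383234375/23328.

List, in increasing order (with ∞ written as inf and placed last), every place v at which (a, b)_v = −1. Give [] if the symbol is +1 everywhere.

[2, 3]

Mod squares: a ≡ 15015, b ≡ 14. Check v ∈ {∞, 2, 3, 5, 7, 11, 13, 19}.
v=2: v_2(a)=8, v_2(b)=-5; units ≡ 7, 7 (mod 8); ε·ε+αω+βω = 1·1+8·0+-5·0 ≡ 1  ⇒  (a,b)_2 = -1.
v=19: a=19^0·(≡6), b=19^2·(≡15) mod 19; (6|19)=+1, (15|19)=-1; (−1)^{0·2·9}·(+1)^2·(-1)^0 = +1.
v=5: a=5^1·(≡2), b=5^6·(≡4) mod 5; (2|5)=-1, (4|5)=+1; (−1)^{1·6·2}·(-1)^6·(+1)^1 = +1.
v=∞: 15015 > 0 and 14 > 0  ⇒  (a,b)_∞ = +1.
v=3: a=3^1·(≡1), b=3^-6·(≡2) mod 3; (1|3)=+1, (2|3)=-1; (−1)^{1·-6·1}·(+1)^-6·(-1)^1 = -1.
v=7: a=7^1·(≡5), b=7^3·(≡2) mod 7; (5|7)=-1, (2|7)=+1; (−1)^{1·3·3}·(-1)^3·(+1)^1 = +1.
v=13: a=13^-1·(≡8), b=13^2·(≡10) mod 13; (8|13)=-1, (10|13)=+1; (−1)^{-1·2·6}·(-1)^2·(+1)^-1 = +1.
v=11: a=11^1·(≡9), b=11^2·(≡1) mod 11; (9|11)=+1, (1|11)=+1; (−1)^{1·2·5}·(+1)^2·(+1)^1 = +1.
Ram(15015, 14) = {2, 3}; no ℚ_2-point on the conic.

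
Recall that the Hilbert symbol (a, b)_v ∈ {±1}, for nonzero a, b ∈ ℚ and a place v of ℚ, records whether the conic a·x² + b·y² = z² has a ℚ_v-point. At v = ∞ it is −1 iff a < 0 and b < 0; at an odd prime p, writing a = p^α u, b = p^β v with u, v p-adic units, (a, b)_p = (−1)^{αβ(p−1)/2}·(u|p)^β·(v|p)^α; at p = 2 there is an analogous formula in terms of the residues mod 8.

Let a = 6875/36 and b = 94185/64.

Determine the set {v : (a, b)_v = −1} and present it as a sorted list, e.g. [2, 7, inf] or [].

[13, 23]

(a, b) ≡ (11, 10465) mod (ℚ^×)²; places V = {2, 3, 5, 7, 11, 13, 23, ∞}.
(a,b)_13: α=0, u≡5; β=1, v≡9 (mod 13); (5|13)=-1, (9|13)=+1; sign (−1)^0·-1^1·+1^0 = -1.
(a,b)_5: α=4, u≡1; β=1, v≡3 (mod 5); (1|5)=+1, (3|5)=-1; sign (−1)^0·+1^1·-1^4 = +1.
(a,b)_23: α=0, u≡14; β=1, v≡9 (mod 23); (14|23)=-1, (9|23)=+1; sign (−1)^0·-1^1·+1^0 = -1.
(a,b)_7: α=0, u≡1; β=1, v≡1 (mod 7); (1|7)=+1, (1|7)=+1; sign (−1)^0·+1^1·+1^0 = +1.
(a,b)_11: α=1, u≡3; β=0, v≡4 (mod 11); (3|11)=+1, (4|11)=+1; sign (−1)^0·+1^0·+1^1 = +1.
(a,b)_2: α=-2, β=-6; u≡3, v≡1 (mod 8); ε(u)ε(v)=1·0, αω(v)=-2·0, βω(u)=-6·1; sum ≡ 0  ⇒  +1.
(a,b)_3: α=-2, u≡2; β=2, v≡1 (mod 3); (2|3)=-1, (1|3)=+1; sign (−1)^0·-1^2·+1^-2 = +1.
(a,b)_∞: sgn(11)=+, sgn(10465)=+, so +1.
(11, 10465 / ℚ) ramifies at {13, 23}: a division algebra.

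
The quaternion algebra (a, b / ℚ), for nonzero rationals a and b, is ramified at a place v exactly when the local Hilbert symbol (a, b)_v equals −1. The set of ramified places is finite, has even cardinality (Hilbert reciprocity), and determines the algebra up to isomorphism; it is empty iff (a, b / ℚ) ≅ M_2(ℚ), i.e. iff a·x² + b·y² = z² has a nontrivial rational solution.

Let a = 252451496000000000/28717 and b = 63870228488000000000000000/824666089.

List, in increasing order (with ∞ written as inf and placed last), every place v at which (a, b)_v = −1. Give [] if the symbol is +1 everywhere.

[11, 29]

Mod squares: a ≡ 32045, b ≡ 623645. Check v ∈ {∞, 2, 5, 11, 13, 17, 23, 29, 47}.
v=29: a=29^1·(≡2), b=29^1·(≡16) mod 29; (2|29)=-1, (16|29)=+1; (−1)^{1·1·14}·(-1)^1·(+1)^1 = -1.
v=5: a=5^9·(≡1), b=5^15·(≡1) mod 5; (1|5)=+1, (1|5)=+1; (−1)^{9·15·2}·(+1)^15·(+1)^9 = +1.
v=11: a=11^2·(≡7), b=11^3·(≡1) mod 11; (7|11)=-1, (1|11)=+1; (−1)^{2·3·5}·(-1)^3·(+1)^2 = -1.
v=17: a=17^1·(≡9), b=17^1·(≡2) mod 17; (9|17)=+1, (2|17)=+1; (−1)^{1·1·8}·(+1)^1·(+1)^1 = +1.
v=13: a=13^-1·(≡11), b=13^-2·(≡12) mod 13; (11|13)=-1, (12|13)=+1; (−1)^{-1·-2·6}·(-1)^-2·(+1)^-1 = +1.
v=23: a=23^2·(≡6), b=23^3·(≡11) mod 23; (6|23)=+1, (11|23)=-1; (−1)^{2·3·11}·(+1)^3·(-1)^2 = +1.
v=2: v_2(a)=12, v_2(b)=18; units ≡ 5, 5 (mod 8); ε·ε+αω+βω = 0·0+12·1+18·1 ≡ 0  ⇒  (a,b)_2 = +1.
v=47: a=47^-2·(≡43), b=47^-4·(≡4) mod 47; (43|47)=-1, (4|47)=+1; (−1)^{-2·-4·23}·(-1)^-4·(+1)^-2 = +1.
v=∞: 32045 > 0 and 623645 > 0  ⇒  (a,b)_∞ = +1.
|Ram(32045, 623645)| = 2, even; anisotropic at {11, 29}.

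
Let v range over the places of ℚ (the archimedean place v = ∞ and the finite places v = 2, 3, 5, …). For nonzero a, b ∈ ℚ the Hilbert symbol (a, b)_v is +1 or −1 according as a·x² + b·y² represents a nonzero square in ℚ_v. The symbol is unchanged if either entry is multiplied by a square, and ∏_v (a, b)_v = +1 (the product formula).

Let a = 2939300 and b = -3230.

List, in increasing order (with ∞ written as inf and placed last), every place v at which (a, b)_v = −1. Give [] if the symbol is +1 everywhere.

(a, b) ≡ (29393, -3230) mod (ℚ^×)²; places V = {2, 5, 7, 13, 17, 19, ∞}.
(a,b)_7: α=1, u≡5; β=0, v≡4 (mod 7); (5|7)=-1, (4|7)=+1; sign (−1)^0·-1^0·+1^1 = +1.
(a,b)_5: α=2, u≡2; β=1, v≡4 (mod 5); (2|5)=-1, (4|5)=+1; sign (−1)^0·-1^1·+1^2 = -1.
(a,b)_∞: sgn(29393)=+, sgn(-3230)=−, so +1.
(a,b)_13: α=1, u≡4; β=0, v≡7 (mod 13); (4|13)=+1, (7|13)=-1; sign (−1)^0·+1^0·-1^1 = -1.
(a,b)_2: α=2, β=1; u≡1, v≡1 (mod 8); ε(u)ε(v)=0·0, αω(v)=2·0, βω(u)=1·0; sum ≡ 0  ⇒  +1.
(a,b)_19: α=1, u≡2; β=1, v≡1 (mod 19); (2|19)=-1, (1|19)=+1; sign (−1)^1·-1^1·+1^1 = +1.
(a,b)_17: α=1, u≡10; β=1, v≡14 (mod 17); (10|17)=-1, (14|17)=-1; sign (−1)^0·-1^1·-1^1 = +1.
Ram(29393, -3230) = {5, 13}; no ℚ_5-point on the conic.

[5, 13]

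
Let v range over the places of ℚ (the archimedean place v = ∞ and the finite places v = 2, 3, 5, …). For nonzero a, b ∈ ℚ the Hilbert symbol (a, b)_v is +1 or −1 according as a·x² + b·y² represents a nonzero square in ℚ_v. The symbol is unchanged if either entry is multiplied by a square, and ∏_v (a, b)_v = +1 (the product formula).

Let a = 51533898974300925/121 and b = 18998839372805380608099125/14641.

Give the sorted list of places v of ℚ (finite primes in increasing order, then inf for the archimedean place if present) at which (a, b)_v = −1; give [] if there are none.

Mod squares: a ≡ 13, b ≡ 303485. Check v ∈ {∞, 2, 3, 5, 7, 11, 13, 23, 29, 31}.
v=3: a=3^2·(≡1), b=3^0·(≡2) mod 3; (1|3)=+1, (2|3)=-1; (−1)^{2·0·1}·(+1)^0·(-1)^2 = +1.
v=2: v_2(a)=0, v_2(b)=0; units ≡ 5, 5 (mod 8); ε·ε+αω+βω = 0·0+0·1+0·1 ≡ 0  ⇒  (a,b)_2 = +1.
v=5: a=5^2·(≡2), b=5^3·(≡3) mod 5; (2|5)=-1, (3|5)=-1; (−1)^{2·3·2}·(-1)^3·(-1)^2 = -1.
v=7: a=7^2·(≡3), b=7^3·(≡4) mod 7; (3|7)=-1, (4|7)=+1; (−1)^{2·3·3}·(-1)^3·(+1)^2 = -1.
v=11: a=11^-2·(≡6), b=11^-4·(≡7) mod 11; (6|11)=-1, (7|11)=-1; (−1)^{-2·-4·5}·(-1)^-4·(-1)^-2 = +1.
v=∞: 13 > 0 and 303485 > 0  ⇒  (a,b)_∞ = +1.
v=29: a=29^4·(≡16), b=29^7·(≡6) mod 29; (16|29)=+1, (6|29)=+1; (−1)^{4·7·14}·(+1)^7·(+1)^4 = +1.
v=31: a=31^2·(≡27), b=31^2·(≡12) mod 31; (27|31)=-1, (12|31)=-1; (−1)^{2·2·15}·(-1)^2·(-1)^2 = +1.
v=13: a=13^1·(≡3), b=13^3·(≡1) mod 13; (3|13)=+1, (1|13)=+1; (−1)^{1·3·6}·(+1)^3·(+1)^1 = +1.
v=23: a=23^2·(≡12), b=23^3·(≡8) mod 23; (12|23)=+1, (8|23)=+1; (−1)^{2·3·11}·(+1)^3·(+1)^2 = +1.
Ram(13, 303485) = {5, 7}; no ℚ_5-point on the conic.

[5, 7]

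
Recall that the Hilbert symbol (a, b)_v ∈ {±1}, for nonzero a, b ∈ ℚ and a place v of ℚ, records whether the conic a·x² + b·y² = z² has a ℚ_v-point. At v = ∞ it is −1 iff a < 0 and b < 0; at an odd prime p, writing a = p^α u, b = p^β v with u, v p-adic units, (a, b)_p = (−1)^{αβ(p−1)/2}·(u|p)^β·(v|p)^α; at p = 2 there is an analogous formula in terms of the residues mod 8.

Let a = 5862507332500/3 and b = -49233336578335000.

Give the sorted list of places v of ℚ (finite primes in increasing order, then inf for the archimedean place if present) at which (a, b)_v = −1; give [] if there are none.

[3, 19]

Mod squares: a ≡ 399, b ≡ -3094. Check v ∈ {∞, 2, 3, 5, 7, 13, 17, 19}.
v=2: v_2(a)=2, v_2(b)=3; units ≡ 7, 5 (mod 8); ε·ε+αω+βω = 1·0+2·1+3·0 ≡ 0  ⇒  (a,b)_2 = +1.
v=19: a=19^3·(≡10), b=19^4·(≡2) mod 19; (10|19)=-1, (2|19)=-1; (−1)^{3·4·9}·(-1)^4·(-1)^3 = -1.
v=5: a=5^4·(≡4), b=5^4·(≡4) mod 5; (4|5)=+1, (4|5)=+1; (−1)^{4·4·2}·(+1)^4·(+1)^4 = +1.
v=13: a=13^2·(≡3), b=13^3·(≡10) mod 13; (3|13)=+1, (10|13)=+1; (−1)^{2·3·6}·(+1)^3·(+1)^2 = +1.
v=∞: 399 > 0 and -3094 < 0  ⇒  (a,b)_∞ = +1.
v=7: a=7^1·(≡4), b=7^1·(≡3) mod 7; (4|7)=+1, (3|7)=-1; (−1)^{1·1·3}·(+1)^1·(-1)^1 = +1.
v=3: a=3^-1·(≡1), b=3^0·(≡2) mod 3; (1|3)=+1, (2|3)=-1; (−1)^{-1·0·1}·(+1)^0·(-1)^-1 = -1.
v=17: a=17^2·(≡4), b=17^3·(≡5) mod 17; (4|17)=+1, (5|17)=-1; (−1)^{2·3·8}·(+1)^3·(-1)^2 = +1.
Ram(399, -3094) = {3, 19}; no ℚ_3-point on the conic.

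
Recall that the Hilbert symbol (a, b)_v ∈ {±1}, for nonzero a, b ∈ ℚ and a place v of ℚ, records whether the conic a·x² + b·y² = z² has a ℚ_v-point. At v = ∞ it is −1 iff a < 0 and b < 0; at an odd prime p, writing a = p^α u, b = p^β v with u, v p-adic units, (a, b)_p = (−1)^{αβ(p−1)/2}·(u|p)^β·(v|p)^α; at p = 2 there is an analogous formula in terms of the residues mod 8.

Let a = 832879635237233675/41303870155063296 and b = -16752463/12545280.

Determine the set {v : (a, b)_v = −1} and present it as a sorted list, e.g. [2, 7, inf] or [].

Mod squares: a ≡ 203, b ≡ -35. Check v ∈ {∞, 2, 3, 5, 7, 11, 13, 17, 29}.
v=13: a=13^6·(≡11), b=13^2·(≡9) mod 13; (11|13)=-1, (9|13)=+1; (−1)^{6·2·6}·(-1)^2·(+1)^6 = +1.
v=29: a=29^1·(≡22), b=29^0·(≡1) mod 29; (22|29)=+1, (1|29)=+1; (−1)^{1·0·14}·(+1)^0·(+1)^1 = +1.
v=17: a=17^2·(≡1), b=17^2·(≡8) mod 17; (1|17)=+1, (8|17)=+1; (−1)^{2·2·8}·(+1)^2·(+1)^2 = +1.
v=2: v_2(a)=-16, v_2(b)=-8; units ≡ 3, 5 (mod 8); ε·ε+αω+βω = 1·0+-16·1+-8·1 ≡ 0  ⇒  (a,b)_2 = +1.
v=11: a=11^-4·(≡5), b=11^-2·(≡4) mod 11; (5|11)=+1, (4|11)=+1; (−1)^{-4·-2·5}·(+1)^-2·(+1)^-4 = +1.
v=∞: 203 > 0 and -35 < 0  ⇒  (a,b)_∞ = +1.
v=3: a=3^-16·(≡2), b=3^-4·(≡1) mod 3; (2|3)=-1, (1|3)=+1; (−1)^{-16·-4·1}·(-1)^-4·(+1)^-16 = +1.
v=5: a=5^2·(≡2), b=5^-1·(≡2) mod 5; (2|5)=-1, (2|5)=-1; (−1)^{2·-1·2}·(-1)^-1·(-1)^2 = -1.
v=7: a=7^7·(≡2), b=7^3·(≡2) mod 7; (2|7)=+1, (2|7)=+1; (−1)^{7·3·3}·(+1)^3·(+1)^7 = -1.
Ram(203, -35) = {5, 7}; no ℚ_5-point on the conic.

[5, 7]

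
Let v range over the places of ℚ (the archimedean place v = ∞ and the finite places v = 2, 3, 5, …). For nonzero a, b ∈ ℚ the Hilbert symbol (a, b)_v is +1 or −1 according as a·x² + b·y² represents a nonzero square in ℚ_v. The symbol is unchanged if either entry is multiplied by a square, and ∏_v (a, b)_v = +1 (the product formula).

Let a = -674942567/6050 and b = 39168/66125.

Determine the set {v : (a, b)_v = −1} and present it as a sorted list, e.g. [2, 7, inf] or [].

(a, b) ≡ (-22126, 85) mod (ℚ^×)²; places V = {2, 3, 5, 11, 13, 17, 19, 23, 37, ∞}.
(a,b)_23: α=1, u≡3; β=-2, v≡16 (mod 23); (3|23)=+1, (16|23)=+1; sign (−1)^0·+1^-2·+1^1 = +1.
(a,b)_17: α=0, u≡8; β=1, v≡5 (mod 17); (8|17)=+1, (5|17)=-1; sign (−1)^0·+1^1·-1^0 = +1.
(a,b)_19: α=2, u≡6; β=0, v≡17 (mod 19); (6|19)=+1, (17|19)=+1; sign (−1)^0·+1^0·+1^2 = +1.
(a,b)_5: α=-2, u≡4; β=-3, v≡2 (mod 5); (4|5)=+1, (2|5)=-1; sign (−1)^0·+1^-3·-1^-2 = +1.
(a,b)_3: α=0, u≡2; β=2, v≡1 (mod 3); (2|3)=-1, (1|3)=+1; sign (−1)^0·-1^2·+1^0 = +1.
(a,b)_2: α=-1, β=8; u≡1, v≡5 (mod 8); ε(u)ε(v)=0·0, αω(v)=-1·1, βω(u)=8·0; sum ≡ 1  ⇒  -1.
(a,b)_13: α=3, u≡1; β=0, v≡11 (mod 13); (1|13)=+1, (11|13)=-1; sign (−1)^0·+1^0·-1^3 = -1.
(a,b)_11: α=-2, u≡7; β=0, v≡2 (mod 11); (7|11)=-1, (2|11)=-1; sign (−1)^0·-1^0·-1^-2 = +1.
(a,b)_37: α=1, u≡24; β=0, v≡16 (mod 37); (24|37)=-1, (16|37)=+1; sign (−1)^0·-1^0·+1^1 = +1.
(a,b)_∞: sgn(-22126)=−, sgn(85)=+, so +1.
|Ram(-22126, 85)| = 2, even; anisotropic at {2, 13}.

[2, 13]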